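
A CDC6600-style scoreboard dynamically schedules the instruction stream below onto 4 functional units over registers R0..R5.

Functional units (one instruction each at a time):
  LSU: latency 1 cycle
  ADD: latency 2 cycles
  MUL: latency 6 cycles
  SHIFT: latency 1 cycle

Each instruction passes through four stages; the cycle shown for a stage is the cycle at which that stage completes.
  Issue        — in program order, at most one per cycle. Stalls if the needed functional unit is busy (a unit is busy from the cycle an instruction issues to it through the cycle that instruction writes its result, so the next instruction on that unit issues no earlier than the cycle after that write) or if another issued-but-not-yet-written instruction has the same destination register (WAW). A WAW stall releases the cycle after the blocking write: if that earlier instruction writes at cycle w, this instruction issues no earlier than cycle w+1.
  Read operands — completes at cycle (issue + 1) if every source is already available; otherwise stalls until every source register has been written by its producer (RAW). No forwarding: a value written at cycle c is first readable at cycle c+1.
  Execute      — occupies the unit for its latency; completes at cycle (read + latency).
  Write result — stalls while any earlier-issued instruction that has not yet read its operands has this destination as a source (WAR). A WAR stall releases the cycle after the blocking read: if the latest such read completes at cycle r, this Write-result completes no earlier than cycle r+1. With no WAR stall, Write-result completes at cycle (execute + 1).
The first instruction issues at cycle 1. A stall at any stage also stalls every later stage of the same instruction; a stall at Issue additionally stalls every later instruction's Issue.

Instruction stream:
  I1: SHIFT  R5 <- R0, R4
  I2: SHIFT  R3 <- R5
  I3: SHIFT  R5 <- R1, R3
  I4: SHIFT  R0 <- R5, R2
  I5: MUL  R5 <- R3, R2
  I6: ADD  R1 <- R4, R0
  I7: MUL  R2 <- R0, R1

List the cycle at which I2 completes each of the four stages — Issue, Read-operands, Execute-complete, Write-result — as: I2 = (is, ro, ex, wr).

I2 = (5, 6, 7, 8)

t=1  issue I1 (SHIFT)
t=2  I1 read-ops
t=3  I1 finished on SHIFT
t=4  I1→R5
t=5  issue I2 (SHIFT)
t=6  I2 read-ops
t=7  I2 finished on SHIFT
t=8  I2→R3
t=9  issue I3 (SHIFT)
t=10  I3 read-ops
t=11  I3 finished on SHIFT
t=12  I3→R5
t=13  issue I4 (SHIFT)
t=14  I4 read-ops | issue I5 (MUL)
t=15  I4 finished on SHIFT | I5 read-ops | issue I6 (ADD)
t=16  I4→R0
t=17  I6 read-ops
t=19  I6 finished on ADD
t=20  I6→R1
t=21  I5 finished on MUL
t=22  I5→R5
t=23  issue I7 (MUL)
t=24  I7 read-ops
t=30  I7 finished on MUL
t=31  I7→R2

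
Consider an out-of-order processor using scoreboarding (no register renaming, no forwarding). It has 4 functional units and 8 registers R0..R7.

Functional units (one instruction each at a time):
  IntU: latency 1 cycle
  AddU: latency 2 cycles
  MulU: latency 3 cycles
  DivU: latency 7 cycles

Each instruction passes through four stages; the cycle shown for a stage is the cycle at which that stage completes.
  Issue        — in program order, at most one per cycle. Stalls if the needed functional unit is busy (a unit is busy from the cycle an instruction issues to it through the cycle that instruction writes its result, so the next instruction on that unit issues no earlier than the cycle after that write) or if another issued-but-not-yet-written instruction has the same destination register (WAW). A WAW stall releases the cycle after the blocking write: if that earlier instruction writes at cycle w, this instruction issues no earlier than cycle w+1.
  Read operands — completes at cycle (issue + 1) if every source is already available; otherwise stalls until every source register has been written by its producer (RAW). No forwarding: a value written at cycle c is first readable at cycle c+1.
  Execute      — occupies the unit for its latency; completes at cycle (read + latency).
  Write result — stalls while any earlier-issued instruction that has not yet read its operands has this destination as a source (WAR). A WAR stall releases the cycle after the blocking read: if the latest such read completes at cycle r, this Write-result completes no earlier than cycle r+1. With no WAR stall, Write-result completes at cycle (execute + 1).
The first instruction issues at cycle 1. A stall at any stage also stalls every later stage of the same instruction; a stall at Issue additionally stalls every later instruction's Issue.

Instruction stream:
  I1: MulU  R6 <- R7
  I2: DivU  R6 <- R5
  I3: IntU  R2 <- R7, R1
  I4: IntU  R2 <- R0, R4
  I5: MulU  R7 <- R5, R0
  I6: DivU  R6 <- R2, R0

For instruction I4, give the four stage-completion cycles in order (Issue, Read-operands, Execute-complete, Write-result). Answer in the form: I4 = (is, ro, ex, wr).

1) issue 1, read 2, done 5, write 6
2) issue 7, read 8, done 15, write 16  <WAW R6: wait I1 write@6>
3) issue 8, read 9, done 10, write 11
4) issue 12, read 13, done 14, write 15  <struct: IntU busy until I3 writes@11>
5) issue 13, read 14, done 17, write 18
6) issue 17, read 18, done 25, write 26  <struct: DivU busy until I2 writes@16>

I4 = (12, 13, 14, 15)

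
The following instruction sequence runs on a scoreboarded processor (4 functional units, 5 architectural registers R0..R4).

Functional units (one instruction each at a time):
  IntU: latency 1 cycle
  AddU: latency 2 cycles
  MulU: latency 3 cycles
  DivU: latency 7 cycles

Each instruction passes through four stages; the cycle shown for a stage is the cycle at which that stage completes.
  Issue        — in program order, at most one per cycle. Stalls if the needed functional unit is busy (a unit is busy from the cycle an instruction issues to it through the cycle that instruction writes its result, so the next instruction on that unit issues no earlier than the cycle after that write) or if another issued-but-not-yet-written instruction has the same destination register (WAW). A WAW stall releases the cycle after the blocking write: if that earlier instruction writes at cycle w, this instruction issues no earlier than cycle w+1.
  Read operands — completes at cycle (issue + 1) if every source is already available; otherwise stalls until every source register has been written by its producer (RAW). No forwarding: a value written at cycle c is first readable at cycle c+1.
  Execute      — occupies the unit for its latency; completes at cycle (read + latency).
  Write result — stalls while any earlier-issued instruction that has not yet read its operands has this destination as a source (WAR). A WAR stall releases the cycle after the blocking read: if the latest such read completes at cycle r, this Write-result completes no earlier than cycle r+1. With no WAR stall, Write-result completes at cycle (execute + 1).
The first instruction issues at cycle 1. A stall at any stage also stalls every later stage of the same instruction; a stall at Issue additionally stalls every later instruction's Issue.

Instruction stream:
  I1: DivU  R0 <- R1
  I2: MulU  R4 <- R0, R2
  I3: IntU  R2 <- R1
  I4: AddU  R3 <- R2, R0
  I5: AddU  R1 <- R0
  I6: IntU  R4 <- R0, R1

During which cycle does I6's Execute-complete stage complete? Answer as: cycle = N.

cycle = 23

t=1  I1→DivU
t=2  I1 RO, I2→MulU
t=3  I3→IntU
t=4  I3 RO, I4→AddU
t=5  I3 EX
t=9  I1 EX
t=10  I1 WR R0
t=11  I2 RO
t=12  I3 WR R2
t=13  I4 RO
t=14  I2 EX
t=15  I2 WR R4, I4 EX
t=16  I4 WR R3
t=17  I5→AddU
t=18  I5 RO, I6→IntU
t=20  I5 EX
t=21  I5 WR R1
t=22  I6 RO
t=23  I6 EX
t=24  I6 WR R4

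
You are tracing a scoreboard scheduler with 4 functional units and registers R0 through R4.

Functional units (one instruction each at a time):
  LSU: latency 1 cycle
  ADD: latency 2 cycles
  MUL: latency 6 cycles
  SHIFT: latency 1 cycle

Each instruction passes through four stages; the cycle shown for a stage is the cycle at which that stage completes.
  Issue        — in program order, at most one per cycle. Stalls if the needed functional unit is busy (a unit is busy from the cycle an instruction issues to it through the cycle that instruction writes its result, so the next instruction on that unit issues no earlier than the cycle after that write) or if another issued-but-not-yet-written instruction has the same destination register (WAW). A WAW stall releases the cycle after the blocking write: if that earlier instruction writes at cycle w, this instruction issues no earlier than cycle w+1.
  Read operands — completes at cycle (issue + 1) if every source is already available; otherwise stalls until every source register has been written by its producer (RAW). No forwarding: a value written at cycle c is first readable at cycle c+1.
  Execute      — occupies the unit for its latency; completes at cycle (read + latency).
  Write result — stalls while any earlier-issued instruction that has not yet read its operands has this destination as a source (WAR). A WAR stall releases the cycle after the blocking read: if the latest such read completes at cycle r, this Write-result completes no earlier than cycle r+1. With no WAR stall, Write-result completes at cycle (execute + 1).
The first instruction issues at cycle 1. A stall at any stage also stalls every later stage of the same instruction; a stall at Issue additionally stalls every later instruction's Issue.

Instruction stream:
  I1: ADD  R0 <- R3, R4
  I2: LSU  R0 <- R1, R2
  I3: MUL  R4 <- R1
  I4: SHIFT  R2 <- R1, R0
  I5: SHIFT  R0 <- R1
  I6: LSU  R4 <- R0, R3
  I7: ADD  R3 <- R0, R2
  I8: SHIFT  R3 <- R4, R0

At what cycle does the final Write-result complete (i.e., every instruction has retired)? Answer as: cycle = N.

cycle 1: I1 dispatched to ADD
cycle 2: I1 operands ready
cycle 4: I1 complete
cycle 5: R0←I1
cycle 6: I2 dispatched to LSU
cycle 7: I2 operands ready | I3 dispatched to MUL
cycle 8: I2 complete | I3 operands ready | I4 dispatched to SHIFT
cycle 9: R0←I2
cycle 10: I4 operands ready
cycle 11: I4 complete
cycle 12: R2←I4
cycle 13: I5 dispatched to SHIFT
cycle 14: I3 complete | I5 operands ready
cycle 15: R4←I3 | I5 complete
cycle 16: R0←I5 | I6 dispatched to LSU
cycle 17: I6 operands ready | I7 dispatched to ADD
cycle 18: I6 complete | I7 operands ready
cycle 19: R4←I6
cycle 20: I7 complete
cycle 21: R3←I7
cycle 22: I8 dispatched to SHIFT
cycle 23: I8 operands ready
cycle 24: I8 complete
cycle 25: R3←I8

cycle = 25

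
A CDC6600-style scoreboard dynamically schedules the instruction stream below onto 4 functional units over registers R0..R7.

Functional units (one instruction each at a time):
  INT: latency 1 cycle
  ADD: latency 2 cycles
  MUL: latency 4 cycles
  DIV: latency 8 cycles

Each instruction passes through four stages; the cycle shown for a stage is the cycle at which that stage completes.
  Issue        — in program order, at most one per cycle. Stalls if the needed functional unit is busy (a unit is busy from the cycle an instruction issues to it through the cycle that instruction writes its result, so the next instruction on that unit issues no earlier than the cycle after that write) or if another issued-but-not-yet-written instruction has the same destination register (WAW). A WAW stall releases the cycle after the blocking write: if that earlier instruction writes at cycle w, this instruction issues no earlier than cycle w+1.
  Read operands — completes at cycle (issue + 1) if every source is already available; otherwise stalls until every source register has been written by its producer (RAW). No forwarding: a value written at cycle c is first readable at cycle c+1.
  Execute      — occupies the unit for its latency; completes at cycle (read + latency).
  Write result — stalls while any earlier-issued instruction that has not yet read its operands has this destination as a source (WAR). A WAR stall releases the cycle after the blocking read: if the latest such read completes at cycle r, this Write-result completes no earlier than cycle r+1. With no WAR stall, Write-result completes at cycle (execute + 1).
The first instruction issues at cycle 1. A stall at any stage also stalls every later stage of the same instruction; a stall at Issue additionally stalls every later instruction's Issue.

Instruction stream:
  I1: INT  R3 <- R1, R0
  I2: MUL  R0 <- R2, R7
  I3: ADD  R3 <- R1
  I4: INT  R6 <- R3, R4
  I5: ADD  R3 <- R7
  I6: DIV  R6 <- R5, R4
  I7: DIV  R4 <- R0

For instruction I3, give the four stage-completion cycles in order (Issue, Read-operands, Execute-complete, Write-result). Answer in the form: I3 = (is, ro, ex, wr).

t=1  issue I1 (INT)
t=2  I1 read-ops, issue I2 (MUL)
t=3  I1 finished on INT, I2 read-ops
t=4  I1→R3
t=5  issue I3 (ADD)
t=6  I3 read-ops, issue I4 (INT)
t=7  I2 finished on MUL
t=8  I2→R0, I3 finished on ADD
t=9  I3→R3
t=10  I4 read-ops, issue I5 (ADD)
t=11  I4 finished on INT, I5 read-ops
t=12  I4→R6
t=13  I5 finished on ADD, issue I6 (DIV)
t=14  I5→R3, I6 read-ops
t=22  I6 finished on DIV
t=23  I6→R6
t=24  issue I7 (DIV)
t=25  I7 read-ops
t=33  I7 finished on DIV
t=34  I7→R4

I3 = (5, 6, 8, 9)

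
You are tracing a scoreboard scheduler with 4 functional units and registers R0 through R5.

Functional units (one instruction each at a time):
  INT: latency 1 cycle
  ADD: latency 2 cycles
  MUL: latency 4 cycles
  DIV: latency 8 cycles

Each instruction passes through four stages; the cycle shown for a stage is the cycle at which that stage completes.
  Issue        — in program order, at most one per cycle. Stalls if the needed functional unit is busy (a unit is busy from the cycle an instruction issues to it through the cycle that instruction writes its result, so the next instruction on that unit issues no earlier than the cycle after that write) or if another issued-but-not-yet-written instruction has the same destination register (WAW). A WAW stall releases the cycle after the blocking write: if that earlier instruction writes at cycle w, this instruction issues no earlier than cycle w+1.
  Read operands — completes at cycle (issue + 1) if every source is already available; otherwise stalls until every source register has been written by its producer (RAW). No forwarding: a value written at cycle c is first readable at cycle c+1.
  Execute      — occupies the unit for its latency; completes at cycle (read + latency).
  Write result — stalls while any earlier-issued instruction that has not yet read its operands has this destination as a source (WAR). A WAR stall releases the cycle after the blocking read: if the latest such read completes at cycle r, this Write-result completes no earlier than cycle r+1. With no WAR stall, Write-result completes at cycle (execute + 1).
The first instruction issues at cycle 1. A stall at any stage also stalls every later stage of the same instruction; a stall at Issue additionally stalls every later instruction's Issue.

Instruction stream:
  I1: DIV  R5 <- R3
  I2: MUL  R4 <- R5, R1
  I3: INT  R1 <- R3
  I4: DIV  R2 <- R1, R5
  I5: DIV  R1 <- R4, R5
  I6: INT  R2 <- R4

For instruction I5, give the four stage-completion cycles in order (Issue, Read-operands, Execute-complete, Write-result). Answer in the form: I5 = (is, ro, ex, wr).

I1  is:1  ro:2  ex:10  wr:11
I2  is:2  ro:12  ex:16  wr:17  — RAW R5: wait I1 write@11
I3  is:3  ro:4  ex:5  wr:13  — WAR R1: wait I2 read@12
I4  is:12  ro:14  ex:22  wr:23  — struct: DIV busy until I1 writes@11, RAW R1: wait I3 write@13
I5  is:24  ro:25  ex:33  wr:34  — struct: DIV busy until I4 writes@23
I6  is:25  ro:26  ex:27  wr:28

I5 = (24, 25, 33, 34)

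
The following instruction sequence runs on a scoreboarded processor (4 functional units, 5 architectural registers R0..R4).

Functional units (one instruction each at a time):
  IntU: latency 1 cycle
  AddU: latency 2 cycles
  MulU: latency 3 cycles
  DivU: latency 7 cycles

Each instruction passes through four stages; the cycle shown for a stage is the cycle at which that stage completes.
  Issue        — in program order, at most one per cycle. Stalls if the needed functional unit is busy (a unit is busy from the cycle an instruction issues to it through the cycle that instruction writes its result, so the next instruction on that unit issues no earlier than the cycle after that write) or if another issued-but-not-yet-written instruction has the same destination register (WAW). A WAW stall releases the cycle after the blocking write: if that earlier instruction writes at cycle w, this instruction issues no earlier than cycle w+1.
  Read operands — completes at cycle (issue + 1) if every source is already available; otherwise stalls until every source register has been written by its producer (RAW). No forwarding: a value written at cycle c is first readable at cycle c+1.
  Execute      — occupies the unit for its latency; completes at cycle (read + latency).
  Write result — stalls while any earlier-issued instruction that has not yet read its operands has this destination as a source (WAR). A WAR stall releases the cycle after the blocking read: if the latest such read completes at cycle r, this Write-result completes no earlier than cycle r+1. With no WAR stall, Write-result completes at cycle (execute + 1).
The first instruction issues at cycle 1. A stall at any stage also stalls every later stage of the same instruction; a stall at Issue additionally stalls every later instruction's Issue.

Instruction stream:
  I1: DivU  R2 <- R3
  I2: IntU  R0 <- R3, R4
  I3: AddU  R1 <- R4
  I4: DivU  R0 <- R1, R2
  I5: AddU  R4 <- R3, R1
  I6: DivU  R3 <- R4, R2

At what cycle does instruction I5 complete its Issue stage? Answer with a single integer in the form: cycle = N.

cycle = 12

[I1] 1/2/9/10
[I2] 2/3/4/5
[I3] 3/4/6/7
[I4] 11/12/19/20  (struct: DivU busy until I1 writes@10)
[I5] 12/13/15/16
[I6] 21/22/29/30  (struct: DivU busy until I4 writes@20)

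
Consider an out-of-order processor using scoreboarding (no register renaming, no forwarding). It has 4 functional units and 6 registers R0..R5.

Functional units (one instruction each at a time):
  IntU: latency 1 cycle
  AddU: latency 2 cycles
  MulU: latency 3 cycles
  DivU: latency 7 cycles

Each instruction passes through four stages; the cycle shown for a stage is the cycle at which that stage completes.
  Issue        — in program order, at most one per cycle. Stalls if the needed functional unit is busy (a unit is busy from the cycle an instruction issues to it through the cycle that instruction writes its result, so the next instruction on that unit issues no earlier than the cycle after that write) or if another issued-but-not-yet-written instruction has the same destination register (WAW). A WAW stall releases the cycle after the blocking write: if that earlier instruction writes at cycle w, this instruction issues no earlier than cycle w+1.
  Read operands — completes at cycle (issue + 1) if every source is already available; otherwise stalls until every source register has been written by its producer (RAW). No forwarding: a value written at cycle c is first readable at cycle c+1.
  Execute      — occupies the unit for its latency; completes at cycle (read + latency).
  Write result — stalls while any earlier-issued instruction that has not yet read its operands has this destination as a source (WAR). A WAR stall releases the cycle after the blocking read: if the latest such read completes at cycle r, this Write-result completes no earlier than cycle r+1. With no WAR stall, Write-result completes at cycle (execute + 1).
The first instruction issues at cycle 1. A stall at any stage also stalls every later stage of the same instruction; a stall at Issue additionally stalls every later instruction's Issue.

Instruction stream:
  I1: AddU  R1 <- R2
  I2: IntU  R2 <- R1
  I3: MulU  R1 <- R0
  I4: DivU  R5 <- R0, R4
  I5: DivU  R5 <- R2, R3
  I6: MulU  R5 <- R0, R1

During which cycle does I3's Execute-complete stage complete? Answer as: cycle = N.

cycle = 10

t=1  I1→AddU
t=2  I1 RO; I2→IntU
t=4  I1 EX
t=5  I1 WR R1
t=6  I2 RO; I3→MulU
t=7  I2 EX; I3 RO; I4→DivU
t=8  I2 WR R2; I4 RO
t=10  I3 EX
t=11  I3 WR R1
t=15  I4 EX
t=16  I4 WR R5
t=17  I5→DivU
t=18  I5 RO
t=25  I5 EX
t=26  I5 WR R5
t=27  I6→MulU
t=28  I6 RO
t=31  I6 EX
t=32  I6 WR R5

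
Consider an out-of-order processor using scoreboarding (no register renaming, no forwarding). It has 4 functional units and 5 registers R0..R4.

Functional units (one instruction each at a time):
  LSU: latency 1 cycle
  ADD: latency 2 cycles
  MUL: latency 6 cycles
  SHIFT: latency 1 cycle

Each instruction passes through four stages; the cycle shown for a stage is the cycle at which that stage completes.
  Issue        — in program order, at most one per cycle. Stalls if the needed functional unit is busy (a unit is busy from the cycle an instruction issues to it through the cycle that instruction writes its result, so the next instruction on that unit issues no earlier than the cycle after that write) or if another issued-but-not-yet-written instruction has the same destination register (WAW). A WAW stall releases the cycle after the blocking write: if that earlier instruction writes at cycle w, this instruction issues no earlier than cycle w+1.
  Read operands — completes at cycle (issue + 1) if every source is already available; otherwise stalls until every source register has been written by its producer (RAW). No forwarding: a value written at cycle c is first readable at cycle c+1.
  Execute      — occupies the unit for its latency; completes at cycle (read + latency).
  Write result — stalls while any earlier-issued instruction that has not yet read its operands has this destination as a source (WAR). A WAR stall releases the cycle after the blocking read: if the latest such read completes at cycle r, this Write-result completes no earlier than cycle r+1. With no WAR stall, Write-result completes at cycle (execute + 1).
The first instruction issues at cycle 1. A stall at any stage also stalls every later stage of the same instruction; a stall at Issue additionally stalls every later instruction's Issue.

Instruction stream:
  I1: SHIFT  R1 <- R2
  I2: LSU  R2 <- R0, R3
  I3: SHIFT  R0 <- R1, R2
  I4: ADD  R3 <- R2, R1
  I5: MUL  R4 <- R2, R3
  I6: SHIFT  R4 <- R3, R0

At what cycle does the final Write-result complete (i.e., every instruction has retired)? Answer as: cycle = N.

cycle = 22

t=1  issue I1 (SHIFT)
t=2  I1 read-ops; issue I2 (LSU)
t=3  I1 finished on SHIFT; I2 read-ops
t=4  I1→R1; I2 finished on LSU
t=5  I2→R2; issue I3 (SHIFT)
t=6  I3 read-ops; issue I4 (ADD)
t=7  I3 finished on SHIFT; I4 read-ops; issue I5 (MUL)
t=8  I3→R0
t=9  I4 finished on ADD
t=10  I4→R3
t=11  I5 read-ops
t=17  I5 finished on MUL
t=18  I5→R4
t=19  issue I6 (SHIFT)
t=20  I6 read-ops
t=21  I6 finished on SHIFT
t=22  I6→R4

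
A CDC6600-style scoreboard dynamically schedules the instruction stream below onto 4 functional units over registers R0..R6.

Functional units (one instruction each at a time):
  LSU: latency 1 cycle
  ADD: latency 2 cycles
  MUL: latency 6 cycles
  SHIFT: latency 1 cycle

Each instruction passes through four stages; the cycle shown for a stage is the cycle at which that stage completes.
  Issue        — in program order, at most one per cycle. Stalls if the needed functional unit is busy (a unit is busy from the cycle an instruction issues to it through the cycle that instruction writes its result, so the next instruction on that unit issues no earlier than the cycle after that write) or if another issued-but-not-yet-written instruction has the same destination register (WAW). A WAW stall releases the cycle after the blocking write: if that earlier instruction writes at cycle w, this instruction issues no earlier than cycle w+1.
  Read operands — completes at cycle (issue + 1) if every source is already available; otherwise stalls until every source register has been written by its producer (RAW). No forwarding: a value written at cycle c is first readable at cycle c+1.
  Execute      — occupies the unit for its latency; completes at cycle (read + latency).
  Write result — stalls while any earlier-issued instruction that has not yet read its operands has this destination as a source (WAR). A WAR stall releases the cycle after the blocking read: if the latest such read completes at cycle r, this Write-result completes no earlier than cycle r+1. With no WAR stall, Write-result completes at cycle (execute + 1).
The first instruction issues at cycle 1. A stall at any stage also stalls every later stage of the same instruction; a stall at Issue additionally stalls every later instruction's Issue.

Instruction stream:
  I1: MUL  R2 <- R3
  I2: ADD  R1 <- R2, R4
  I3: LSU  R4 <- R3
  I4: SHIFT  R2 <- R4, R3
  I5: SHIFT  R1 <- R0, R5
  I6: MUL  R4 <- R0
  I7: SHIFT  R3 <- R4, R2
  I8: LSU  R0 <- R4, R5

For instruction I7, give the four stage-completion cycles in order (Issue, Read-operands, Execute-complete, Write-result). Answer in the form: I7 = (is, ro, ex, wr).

I7 = (19, 25, 26, 27)

[1] I1 dispatched to MUL
[2] I1 operands ready, I2 dispatched to ADD
[3] I3 dispatched to LSU
[4] I3 operands ready
[5] I3 complete
[8] I1 complete
[9] R2←I1
[10] I2 operands ready, I4 dispatched to SHIFT
[11] R4←I3
[12] I2 complete, I4 operands ready
[13] R1←I2, I4 complete
[14] R2←I4
[15] I5 dispatched to SHIFT
[16] I5 operands ready, I6 dispatched to MUL
[17] I5 complete, I6 operands ready
[18] R1←I5
[19] I7 dispatched to SHIFT
[20] I8 dispatched to LSU
[23] I6 complete
[24] R4←I6
[25] I7 operands ready, I8 operands ready
[26] I7 complete, I8 complete
[27] R3←I7, R0←I8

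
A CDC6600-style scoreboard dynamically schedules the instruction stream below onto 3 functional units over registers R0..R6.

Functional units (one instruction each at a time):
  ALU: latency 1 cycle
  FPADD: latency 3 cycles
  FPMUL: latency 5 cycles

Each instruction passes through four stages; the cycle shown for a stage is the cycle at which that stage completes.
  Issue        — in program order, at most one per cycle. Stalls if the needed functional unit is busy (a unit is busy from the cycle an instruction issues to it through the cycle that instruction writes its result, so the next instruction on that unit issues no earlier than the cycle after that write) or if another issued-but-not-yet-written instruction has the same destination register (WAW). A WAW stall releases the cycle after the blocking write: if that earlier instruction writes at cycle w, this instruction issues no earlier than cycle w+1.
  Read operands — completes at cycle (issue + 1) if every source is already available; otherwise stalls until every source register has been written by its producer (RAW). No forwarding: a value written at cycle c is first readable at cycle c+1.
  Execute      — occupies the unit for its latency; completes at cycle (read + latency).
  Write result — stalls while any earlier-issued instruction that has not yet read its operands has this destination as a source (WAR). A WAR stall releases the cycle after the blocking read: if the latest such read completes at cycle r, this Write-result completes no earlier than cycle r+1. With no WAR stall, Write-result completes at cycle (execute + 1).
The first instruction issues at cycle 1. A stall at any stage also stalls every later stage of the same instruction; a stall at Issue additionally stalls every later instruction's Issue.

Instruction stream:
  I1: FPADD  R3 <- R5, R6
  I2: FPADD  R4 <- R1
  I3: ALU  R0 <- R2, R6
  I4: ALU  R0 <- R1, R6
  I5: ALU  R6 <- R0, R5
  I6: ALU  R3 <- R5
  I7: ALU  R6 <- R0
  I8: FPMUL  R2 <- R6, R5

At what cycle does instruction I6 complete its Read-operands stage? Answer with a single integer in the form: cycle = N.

cycle = 21

[I1] 1/2/5/6
[I2] 7/8/11/12  (struct: FPADD busy until I1 writes@6)
[I3] 8/9/10/11
[I4] 12/13/14/15  (struct: ALU busy until I3 writes@11)
[I5] 16/17/18/19  (struct: ALU busy until I4 writes@15)
[I6] 20/21/22/23  (struct: ALU busy until I5 writes@19)
[I7] 24/25/26/27  (struct: ALU busy until I6 writes@23)
[I8] 25/28/33/34  (RAW R6: wait I7 write@27)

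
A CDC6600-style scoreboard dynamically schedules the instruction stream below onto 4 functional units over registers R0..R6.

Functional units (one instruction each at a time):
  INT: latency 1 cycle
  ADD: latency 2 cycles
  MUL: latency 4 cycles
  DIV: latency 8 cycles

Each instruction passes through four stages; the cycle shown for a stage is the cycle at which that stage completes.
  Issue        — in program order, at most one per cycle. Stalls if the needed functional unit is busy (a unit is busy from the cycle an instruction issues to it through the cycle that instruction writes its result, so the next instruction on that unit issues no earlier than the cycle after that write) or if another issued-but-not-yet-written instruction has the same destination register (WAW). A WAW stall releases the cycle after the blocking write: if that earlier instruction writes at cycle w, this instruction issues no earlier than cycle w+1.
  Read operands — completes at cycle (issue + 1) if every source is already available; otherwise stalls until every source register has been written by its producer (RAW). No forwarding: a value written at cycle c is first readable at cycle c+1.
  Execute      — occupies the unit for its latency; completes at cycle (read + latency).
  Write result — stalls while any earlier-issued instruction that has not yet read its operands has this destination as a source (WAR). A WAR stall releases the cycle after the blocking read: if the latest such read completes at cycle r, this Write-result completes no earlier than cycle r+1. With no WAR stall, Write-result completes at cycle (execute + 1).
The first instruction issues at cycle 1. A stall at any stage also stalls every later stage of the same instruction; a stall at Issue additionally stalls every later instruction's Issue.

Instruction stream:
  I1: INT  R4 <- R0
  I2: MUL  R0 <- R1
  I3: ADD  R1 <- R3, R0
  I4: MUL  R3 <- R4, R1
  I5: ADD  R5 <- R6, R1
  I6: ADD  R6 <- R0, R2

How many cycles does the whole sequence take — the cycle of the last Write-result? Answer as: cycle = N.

cycle = 22

I1: IS=1 RO=2 EX=3 WR=4
I2: IS=2 RO=3 EX=7 WR=8
I3: IS=3 RO=9 EX=11 WR=12  [RAW R0: wait I2 write@8]
I4: IS=9 RO=13 EX=17 WR=18  [struct: MUL busy until I2 writes@8; RAW R1: wait I3 write@12]
I5: IS=13 RO=14 EX=16 WR=17  [struct: ADD busy until I3 writes@12]
I6: IS=18 RO=19 EX=21 WR=22  [struct: ADD busy until I5 writes@17]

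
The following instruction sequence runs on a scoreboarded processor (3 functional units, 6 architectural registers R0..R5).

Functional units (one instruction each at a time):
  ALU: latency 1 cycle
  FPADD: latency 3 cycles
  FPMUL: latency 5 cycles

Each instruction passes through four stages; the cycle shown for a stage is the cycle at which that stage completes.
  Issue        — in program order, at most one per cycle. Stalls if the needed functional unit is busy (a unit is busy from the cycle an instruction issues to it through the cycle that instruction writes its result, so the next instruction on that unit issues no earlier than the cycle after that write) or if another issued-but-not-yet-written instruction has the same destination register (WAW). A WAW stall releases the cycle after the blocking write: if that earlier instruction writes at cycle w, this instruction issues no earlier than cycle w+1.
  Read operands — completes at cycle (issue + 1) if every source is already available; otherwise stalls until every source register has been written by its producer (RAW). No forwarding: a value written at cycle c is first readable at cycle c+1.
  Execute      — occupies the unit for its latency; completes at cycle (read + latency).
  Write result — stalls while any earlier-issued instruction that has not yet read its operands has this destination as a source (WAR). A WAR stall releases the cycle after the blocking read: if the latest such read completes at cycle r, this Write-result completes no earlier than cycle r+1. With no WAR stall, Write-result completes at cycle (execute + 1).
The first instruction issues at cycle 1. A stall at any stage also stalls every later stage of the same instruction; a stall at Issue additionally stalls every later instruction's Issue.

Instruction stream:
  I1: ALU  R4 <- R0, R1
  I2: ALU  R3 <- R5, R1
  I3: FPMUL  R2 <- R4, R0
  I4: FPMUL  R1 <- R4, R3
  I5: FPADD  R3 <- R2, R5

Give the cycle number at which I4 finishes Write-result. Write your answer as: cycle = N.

I1: IS=1 RO=2 EX=3 WR=4
I2: IS=5 RO=6 EX=7 WR=8  [struct: ALU busy until I1 writes@4]
I3: IS=6 RO=7 EX=12 WR=13
I4: IS=14 RO=15 EX=20 WR=21  [struct: FPMUL busy until I3 writes@13]
I5: IS=15 RO=16 EX=19 WR=20

cycle = 21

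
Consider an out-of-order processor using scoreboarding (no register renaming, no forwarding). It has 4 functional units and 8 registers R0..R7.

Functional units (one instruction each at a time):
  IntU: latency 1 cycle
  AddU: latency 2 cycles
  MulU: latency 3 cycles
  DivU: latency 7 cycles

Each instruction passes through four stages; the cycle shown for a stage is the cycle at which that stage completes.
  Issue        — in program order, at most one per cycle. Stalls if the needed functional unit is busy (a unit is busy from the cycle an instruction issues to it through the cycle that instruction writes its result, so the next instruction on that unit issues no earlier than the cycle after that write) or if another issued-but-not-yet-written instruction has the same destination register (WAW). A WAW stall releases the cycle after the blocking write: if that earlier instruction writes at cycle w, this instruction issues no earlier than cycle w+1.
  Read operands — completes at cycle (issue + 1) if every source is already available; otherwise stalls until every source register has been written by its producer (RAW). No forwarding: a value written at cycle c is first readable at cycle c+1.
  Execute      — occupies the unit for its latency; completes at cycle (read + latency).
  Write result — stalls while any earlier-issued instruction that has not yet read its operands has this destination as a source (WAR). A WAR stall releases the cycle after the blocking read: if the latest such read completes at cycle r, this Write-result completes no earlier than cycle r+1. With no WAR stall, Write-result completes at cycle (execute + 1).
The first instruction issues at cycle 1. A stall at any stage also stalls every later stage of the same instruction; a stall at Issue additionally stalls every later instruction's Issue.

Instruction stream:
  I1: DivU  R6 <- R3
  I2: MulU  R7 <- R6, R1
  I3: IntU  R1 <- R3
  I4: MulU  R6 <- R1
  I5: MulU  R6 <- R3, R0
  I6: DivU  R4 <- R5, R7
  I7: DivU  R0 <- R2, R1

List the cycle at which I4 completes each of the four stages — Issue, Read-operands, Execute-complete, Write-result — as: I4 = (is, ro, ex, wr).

I4 = (16, 17, 20, 21)

I1: IS=1 RO=2 EX=9 WR=10
I2: IS=2 RO=11 EX=14 WR=15  [RAW R6: wait I1 write@10]
I3: IS=3 RO=4 EX=5 WR=12  [WAR R1: wait I2 read@11]
I4: IS=16 RO=17 EX=20 WR=21  [struct: MulU busy until I2 writes@15]
I5: IS=22 RO=23 EX=26 WR=27  [struct: MulU busy until I4 writes@21]
I6: IS=23 RO=24 EX=31 WR=32
I7: IS=33 RO=34 EX=41 WR=42  [struct: DivU busy until I6 writes@32]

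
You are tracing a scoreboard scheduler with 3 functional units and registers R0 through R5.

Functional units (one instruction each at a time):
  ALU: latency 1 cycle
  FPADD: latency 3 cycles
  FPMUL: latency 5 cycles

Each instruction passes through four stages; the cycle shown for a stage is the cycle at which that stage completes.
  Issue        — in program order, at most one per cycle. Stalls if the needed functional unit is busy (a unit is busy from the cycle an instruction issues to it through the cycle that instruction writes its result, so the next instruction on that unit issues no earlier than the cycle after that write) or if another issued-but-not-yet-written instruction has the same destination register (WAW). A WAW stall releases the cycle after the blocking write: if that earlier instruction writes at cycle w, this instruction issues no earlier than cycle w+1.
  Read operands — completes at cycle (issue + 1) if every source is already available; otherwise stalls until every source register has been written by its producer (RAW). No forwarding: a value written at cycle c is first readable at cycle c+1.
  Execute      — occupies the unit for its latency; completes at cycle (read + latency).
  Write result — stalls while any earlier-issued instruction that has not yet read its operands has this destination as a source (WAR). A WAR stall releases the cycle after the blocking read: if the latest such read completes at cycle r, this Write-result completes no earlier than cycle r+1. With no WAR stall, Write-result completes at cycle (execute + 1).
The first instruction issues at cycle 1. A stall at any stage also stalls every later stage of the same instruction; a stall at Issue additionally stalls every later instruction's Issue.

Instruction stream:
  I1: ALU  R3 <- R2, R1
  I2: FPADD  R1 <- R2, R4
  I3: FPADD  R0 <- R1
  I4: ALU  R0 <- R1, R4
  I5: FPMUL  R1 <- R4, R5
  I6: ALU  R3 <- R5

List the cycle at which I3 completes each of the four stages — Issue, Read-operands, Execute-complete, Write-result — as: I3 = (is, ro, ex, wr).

I3 = (8, 9, 12, 13)

  I1 | 1 | 2 | 3 | 4
  I2 | 2 | 3 | 6 | 7
  I3 | 8 | 9 | 12 | 13   struct: FPADD busy until I2 writes@7
  I4 | 14 | 15 | 16 | 17   WAW R0: wait I3 write@13
  I5 | 15 | 16 | 21 | 22
  I6 | 18 | 19 | 20 | 21   struct: ALU busy until I4 writes@17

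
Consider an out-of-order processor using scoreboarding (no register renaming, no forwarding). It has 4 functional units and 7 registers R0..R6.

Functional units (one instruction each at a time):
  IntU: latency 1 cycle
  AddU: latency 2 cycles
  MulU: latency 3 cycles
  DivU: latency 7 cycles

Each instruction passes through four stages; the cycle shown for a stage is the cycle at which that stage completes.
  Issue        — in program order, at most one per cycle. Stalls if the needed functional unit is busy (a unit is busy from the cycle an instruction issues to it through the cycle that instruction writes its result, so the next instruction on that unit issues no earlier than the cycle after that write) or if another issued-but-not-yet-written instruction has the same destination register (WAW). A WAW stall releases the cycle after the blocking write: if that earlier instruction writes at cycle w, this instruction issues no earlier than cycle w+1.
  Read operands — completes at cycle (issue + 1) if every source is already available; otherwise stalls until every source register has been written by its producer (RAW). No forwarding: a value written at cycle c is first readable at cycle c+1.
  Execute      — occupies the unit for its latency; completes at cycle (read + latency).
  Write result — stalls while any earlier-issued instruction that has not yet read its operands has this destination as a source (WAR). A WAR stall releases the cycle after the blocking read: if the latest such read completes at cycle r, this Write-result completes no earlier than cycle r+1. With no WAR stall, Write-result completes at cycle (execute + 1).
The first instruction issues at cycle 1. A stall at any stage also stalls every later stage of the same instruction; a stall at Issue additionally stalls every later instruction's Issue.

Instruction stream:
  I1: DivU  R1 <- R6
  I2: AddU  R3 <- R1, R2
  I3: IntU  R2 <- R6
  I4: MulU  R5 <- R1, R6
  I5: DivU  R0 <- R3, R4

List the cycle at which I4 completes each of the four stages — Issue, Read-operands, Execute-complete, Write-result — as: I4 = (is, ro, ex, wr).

I4 = (4, 11, 14, 15)

I1  is:1  ro:2  ex:9  wr:10
I2  is:2  ro:11  ex:13  wr:14  — RAW R1: wait I1 write@10
I3  is:3  ro:4  ex:5  wr:12  — WAR R2: wait I2 read@11
I4  is:4  ro:11  ex:14  wr:15  — RAW R1: wait I1 write@10
I5  is:11  ro:15  ex:22  wr:23  — struct: DivU busy until I1 writes@10, RAW R3: wait I2 write@14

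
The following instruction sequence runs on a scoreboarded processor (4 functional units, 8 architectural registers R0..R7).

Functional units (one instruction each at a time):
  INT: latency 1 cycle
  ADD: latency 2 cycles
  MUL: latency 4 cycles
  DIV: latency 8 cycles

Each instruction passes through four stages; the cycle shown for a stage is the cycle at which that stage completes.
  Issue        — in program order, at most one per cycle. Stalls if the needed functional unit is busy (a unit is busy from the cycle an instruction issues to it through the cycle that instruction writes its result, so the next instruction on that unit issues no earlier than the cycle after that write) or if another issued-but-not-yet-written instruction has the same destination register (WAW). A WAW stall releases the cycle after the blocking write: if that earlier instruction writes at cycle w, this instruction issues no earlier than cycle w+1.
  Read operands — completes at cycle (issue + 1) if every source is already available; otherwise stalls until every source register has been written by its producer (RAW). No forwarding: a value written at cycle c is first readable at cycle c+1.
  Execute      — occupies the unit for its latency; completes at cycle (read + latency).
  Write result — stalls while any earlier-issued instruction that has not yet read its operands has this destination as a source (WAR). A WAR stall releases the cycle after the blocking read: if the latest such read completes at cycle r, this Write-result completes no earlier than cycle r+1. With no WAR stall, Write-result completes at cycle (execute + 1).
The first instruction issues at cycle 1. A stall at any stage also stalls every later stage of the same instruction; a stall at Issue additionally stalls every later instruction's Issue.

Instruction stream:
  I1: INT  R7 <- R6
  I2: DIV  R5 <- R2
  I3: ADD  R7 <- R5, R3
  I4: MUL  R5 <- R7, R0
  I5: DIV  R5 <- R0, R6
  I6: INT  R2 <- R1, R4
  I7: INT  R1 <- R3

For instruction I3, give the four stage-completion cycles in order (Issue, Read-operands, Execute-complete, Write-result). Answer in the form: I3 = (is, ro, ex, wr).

I3 = (5, 13, 15, 16)

  I1 | 1 | 2 | 3 | 4
  I2 | 2 | 3 | 11 | 12
  I3 | 5 | 13 | 15 | 16   WAW R7: wait I1 write@4 · RAW R5: wait I2 write@12
  I4 | 13 | 17 | 21 | 22   WAW R5: wait I2 write@12 · RAW R7: wait I3 write@16
  I5 | 23 | 24 | 32 | 33   WAW R5: wait I4 write@22
  I6 | 24 | 25 | 26 | 27
  I7 | 28 | 29 | 30 | 31   struct: INT busy until I6 writes@27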